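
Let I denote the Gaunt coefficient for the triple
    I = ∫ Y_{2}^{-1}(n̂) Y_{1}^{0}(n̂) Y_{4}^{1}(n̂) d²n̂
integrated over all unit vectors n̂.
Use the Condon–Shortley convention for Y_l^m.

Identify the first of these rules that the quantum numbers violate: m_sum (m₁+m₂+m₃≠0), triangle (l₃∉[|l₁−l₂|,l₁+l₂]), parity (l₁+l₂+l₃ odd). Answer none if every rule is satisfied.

m₁+m₂+m₃ = -1 + 0 + 1 = 0  ✓
triangle: |2−1|=1 ≤ l₃=4 ≤ 2+1=3  ✗
parity: l₁+l₂+l₃ = 7 is odd

triangle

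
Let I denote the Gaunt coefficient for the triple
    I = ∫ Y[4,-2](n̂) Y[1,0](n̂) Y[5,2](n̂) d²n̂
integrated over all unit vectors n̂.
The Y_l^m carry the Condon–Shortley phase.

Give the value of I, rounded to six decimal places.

0.225034

Rules hold: Σm=0, L=10 even, 3≤5≤5.
N = 9·3·11 = 297
Δ = 0!·8!·2!/11! = 1/495
Racah Σ t=0..0: t=0:+1/576 = 1/576
⇒ 3j(4 1 5; 0 0 0)² = 5/99, sgn -1
Racah Σ t=0..0: t=0:+1/1440 = 1/1440
⇒ 3j(4 1 5; -2 0 2)² = 7/165, sgn -1
4πI² = N·(3j₀)²·(3jₘ)² = 7/11
I = +1·√(0.636364/4π) = 0.22503380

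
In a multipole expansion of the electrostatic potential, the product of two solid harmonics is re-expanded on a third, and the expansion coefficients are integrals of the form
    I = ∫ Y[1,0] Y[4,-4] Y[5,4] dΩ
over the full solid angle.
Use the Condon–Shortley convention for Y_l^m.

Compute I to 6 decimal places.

m-sum 0 ✓  L=10 even ✓  3≤5≤5 ✓
Π(2lᵢ+1) = 3×9×11 = 297
triangle coeff Δ(1,4,5) = 1/495
Σ_t [0,0]: t=0:+1/576 = 1/576
(3j)²=5/99 [(1 4 5; 0 0 0)], sign=-1
Σ_t [0,0]: t=0:+1/40320 = 1/40320
(3j)²=1/55 [(1 4 5; 0 -4 4)], sign=-1
⇒ 4πI² = 3/11
I = (+1)√(3/11/(4π)) = 0.14731920

0.147319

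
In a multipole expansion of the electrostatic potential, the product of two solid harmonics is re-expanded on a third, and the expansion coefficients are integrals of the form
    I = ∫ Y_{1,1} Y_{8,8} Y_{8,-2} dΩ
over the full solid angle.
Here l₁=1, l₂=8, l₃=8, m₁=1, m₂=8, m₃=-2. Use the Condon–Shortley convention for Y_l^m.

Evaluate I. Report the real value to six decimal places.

0.000000

Σmᵢ = 7 ≠ 0, so the φ-integral vanishes; I = 0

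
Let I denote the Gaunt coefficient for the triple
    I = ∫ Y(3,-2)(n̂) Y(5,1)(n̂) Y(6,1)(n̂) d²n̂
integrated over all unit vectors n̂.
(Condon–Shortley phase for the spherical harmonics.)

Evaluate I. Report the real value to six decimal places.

Rules hold: Σm=0, L=14 even, 2≤6≤8.
N = 7·11·13 = 1001
Δ = 2!·4!·8!/15! = 1/675675
Racah Σ t=0..2: t=0:+1/8640 t=1:−1/2304 t=2:+1/8640 = -7/34560
⇒ 3j(3 5 6; 0 0 0)² = 7/429, sgn -1
Racah Σ t=1..2: t=1:−1/17280 t=2:+1/6912 = 1/11520
⇒ 3j(3 5 6; -2 1 1)² = 2/143, sgn -1
4πI² = N·(3j₀)²·(3jₘ)² = 98/429
I = +1·√(0.228438/4π) = 0.13482780

0.134828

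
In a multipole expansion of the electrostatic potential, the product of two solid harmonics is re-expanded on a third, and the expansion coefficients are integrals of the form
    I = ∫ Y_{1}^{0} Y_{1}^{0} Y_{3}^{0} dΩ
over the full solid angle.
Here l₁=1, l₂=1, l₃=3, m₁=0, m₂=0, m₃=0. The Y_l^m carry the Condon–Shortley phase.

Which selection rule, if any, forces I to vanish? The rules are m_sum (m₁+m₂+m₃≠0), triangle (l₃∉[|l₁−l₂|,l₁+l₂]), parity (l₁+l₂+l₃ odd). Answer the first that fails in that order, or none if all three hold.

triangle

azimuthal sum: 0 + 0 + 0 = 0  ✓
0 ≤ 3 ≤ 2 (triangle on l)  ✗
L = 1 + 1 + 3 = 5 (odd)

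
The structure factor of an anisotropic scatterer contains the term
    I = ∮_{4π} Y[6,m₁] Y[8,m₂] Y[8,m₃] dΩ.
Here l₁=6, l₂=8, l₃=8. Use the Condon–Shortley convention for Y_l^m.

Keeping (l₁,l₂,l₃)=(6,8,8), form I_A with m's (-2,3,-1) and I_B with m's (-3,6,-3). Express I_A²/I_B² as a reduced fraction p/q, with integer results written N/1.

22/351

l's match ⇒ only the (l;m) 3-j factors differ between A and B.
A: triangle coeff Δ(6,8,8) = 1/13742520792; Σ_t [2,6]: t=2:+1/12541132800 t=3:−1/348364800 t=4:+1/69672960 t=5:−1/74649600 t=6:+1/497664000 = 11/62705664000; (3j)²=11/579462 [(6 8 8; -2 3 -1)], sign=-1
B: triangle coeff Δ(6,8,8) = 1/13742520792; Σ_t [4,6]: t=4:+1/20901888000 t=5:−1/2090188800 t=6:+1/2090188800 = 1/20901888000; (3j)²=9/29716 [(6 8 8; -3 6 -3)], sign=-1
I_A²/I_B² = (11/579462)/(9/29716) = 22/351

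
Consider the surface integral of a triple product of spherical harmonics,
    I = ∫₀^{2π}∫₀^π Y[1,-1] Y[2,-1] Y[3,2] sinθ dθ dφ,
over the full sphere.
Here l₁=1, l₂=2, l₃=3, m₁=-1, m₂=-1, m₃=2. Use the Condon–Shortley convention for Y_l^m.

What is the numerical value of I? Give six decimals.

0.261169

Rules hold: Σm=0, L=6 even, 1≤3≤3.
N = 3·5·7 = 105
Δ = 0!·2!·4!/7! = 1/105
Racah Σ t=0..0: t=0:+1/4 = 1/4
⇒ 3j(1 2 3; 0 0 0)² = 3/35, sgn -1
Racah Σ t=0..0: t=0:+1/12 = 1/12
⇒ 3j(1 2 3; -1 -1 2)² = 2/21, sgn -1
4πI² = N·(3j₀)²·(3jₘ)² = 6/7
I = +1·√(0.857143/4π) = 0.26116903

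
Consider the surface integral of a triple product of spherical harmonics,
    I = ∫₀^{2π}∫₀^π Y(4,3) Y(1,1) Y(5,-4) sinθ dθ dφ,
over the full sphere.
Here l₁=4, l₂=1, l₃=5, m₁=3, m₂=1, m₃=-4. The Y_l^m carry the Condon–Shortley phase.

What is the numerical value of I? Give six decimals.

Checks pass: Σm=0; 10 even; l₃=5∈[3,5].
(2·4+1)(2·1+1)(2·5+1) = 297
Δ: 0! 8! 2! / 11! → 1/495
sum: t=0:+1/576 = 1/576
3j²(4 1 5; 0 0 0) = Δ·Π!·Σ² = 5/99  (sign -1)
sum: t=0:+1/10080 = 1/10080
3j²(4 1 5; 3 1 -4) = Δ·Π!·Σ² = 4/55  (sign -1)
combine: 4πI² = 297·5/99·4/55 = 12/11
take √, sign +1: I = 0.29463840

0.294638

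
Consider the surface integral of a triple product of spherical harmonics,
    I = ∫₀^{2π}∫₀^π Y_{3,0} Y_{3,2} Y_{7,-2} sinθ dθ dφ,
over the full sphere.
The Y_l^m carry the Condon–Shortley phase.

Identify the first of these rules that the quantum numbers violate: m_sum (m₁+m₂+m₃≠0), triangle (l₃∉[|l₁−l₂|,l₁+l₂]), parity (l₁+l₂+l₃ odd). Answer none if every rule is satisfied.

Σmᵢ = 0  ✓
l₃∈[|l₁−l₂|,l₁+l₂]=[0,6], have l₃=7  ✗
Σlᵢ = 13 ⇒ odd

triangle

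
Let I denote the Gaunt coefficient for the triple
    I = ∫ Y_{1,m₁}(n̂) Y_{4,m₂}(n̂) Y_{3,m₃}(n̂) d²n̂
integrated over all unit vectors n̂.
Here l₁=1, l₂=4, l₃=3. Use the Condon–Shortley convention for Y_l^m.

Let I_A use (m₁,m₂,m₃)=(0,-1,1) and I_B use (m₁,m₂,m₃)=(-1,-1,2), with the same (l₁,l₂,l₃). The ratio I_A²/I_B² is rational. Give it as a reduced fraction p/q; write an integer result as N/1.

Shared (l₁,l₂,l₃)=(1,4,3): N and (l;000)² cancel in I_A²/I_B².
A: Δ = 2!·0!·6!/9! = 1/252; Racah Σ t=1..1: t=1:−1/48 = -1/48; ⇒ 3j(1 4 3; 0 -1 1)² = 5/84, sgn -1
B: Δ = 2!·0!·6!/9! = 1/252; Racah Σ t=2..2: t=2:+1/240 = 1/240; ⇒ 3j(1 4 3; -1 -1 2)² = 1/84, sgn -1
I_A²/I_B² = (5/84)/(1/84) = 5/1

5/1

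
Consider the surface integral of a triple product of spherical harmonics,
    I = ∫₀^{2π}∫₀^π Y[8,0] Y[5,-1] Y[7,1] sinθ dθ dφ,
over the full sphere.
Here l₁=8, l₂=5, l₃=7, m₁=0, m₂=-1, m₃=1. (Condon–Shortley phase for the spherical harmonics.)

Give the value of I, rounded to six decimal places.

-0.019887

Rules hold: Σm=0, L=20 even, 3≤7≤13.
N = 17·11·15 = 2805
Δ = 6!·10!·4!/21! = 1/814773960
Racah Σ t=1..5: t=1:−1/87091200 t=2:+1/4976640 t=3:−1/2073600 t=4:+1/4976640 t=5:−1/87091200 = -1/9676800
⇒ 3j(8 5 7; 0 0 0)² = 360/46189, sgn +1
Racah Σ t=0..4: t=0:+1/1393459200 t=1:−1/21772800 t=2:+1/3317760 t=3:−1/3110400 t=4:+1/19906560 = -1/66355200
⇒ 3j(8 5 7; 0 -1 1)² = 21/92378, sgn -1
4πI² = N·(3j₀)²·(3jₘ)² = 56700/11408683
I = -1·√(0.0049699/4π) = -0.01988698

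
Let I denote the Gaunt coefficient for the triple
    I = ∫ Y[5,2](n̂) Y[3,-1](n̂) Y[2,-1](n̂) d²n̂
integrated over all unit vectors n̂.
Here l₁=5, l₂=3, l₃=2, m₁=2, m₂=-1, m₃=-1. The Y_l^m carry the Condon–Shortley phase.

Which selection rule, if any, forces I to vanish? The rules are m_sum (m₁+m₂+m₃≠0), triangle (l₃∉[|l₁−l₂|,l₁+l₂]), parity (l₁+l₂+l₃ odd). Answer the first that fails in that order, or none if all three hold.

m₁+m₂+m₃ = 2 − 1 − 1 = 0  ✓
triangle: |5−3|=2 ≤ l₃=2 ≤ 5+3=8  ✓
parity: l₁+l₂+l₃ = 10 is even  ✓

none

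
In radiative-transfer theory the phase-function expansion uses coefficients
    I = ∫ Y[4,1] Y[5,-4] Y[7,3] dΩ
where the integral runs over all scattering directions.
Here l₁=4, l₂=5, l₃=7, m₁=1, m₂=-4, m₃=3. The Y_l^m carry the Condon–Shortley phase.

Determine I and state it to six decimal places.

Checks pass: Σm=0; 16 even; l₃=7∈[1,9].
(2·4+1)(2·5+1)(2·7+1) = 1485
Δ: 2! 6! 8! / 17! → 1/6126120
sum: t=0:+1/69120 t=1:−1/20736 t=2:+1/69120 = -1/51840
3j²(4 5 7; 0 0 0) = Δ·Π!·Σ² = 280/21879  (sign +1)
sum: t=0:+1/362880 t=1:−1/1935360 = 13/5806080
3j²(4 5 7; 1 -4 3) = Δ·Π!·Σ² = 195/10472  (sign +1)
combine: 4πI² = 1485·280/21879·195/10472 = 1125/3179
take √, sign +1: I = 0.16781318

0.167813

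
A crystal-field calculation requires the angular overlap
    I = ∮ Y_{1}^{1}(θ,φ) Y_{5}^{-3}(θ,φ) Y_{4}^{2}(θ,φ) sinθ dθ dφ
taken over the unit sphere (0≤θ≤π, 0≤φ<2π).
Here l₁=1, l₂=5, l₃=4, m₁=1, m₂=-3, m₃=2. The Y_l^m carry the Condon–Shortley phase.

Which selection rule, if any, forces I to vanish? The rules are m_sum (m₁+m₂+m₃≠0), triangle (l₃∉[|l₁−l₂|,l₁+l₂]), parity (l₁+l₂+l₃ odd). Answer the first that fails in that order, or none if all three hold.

Σmᵢ = 0  ✓
l₃∈[|l₁−l₂|,l₁+l₂]=[4,6], have l₃=4  ✓
Σlᵢ = 10 ⇒ even  ✓

none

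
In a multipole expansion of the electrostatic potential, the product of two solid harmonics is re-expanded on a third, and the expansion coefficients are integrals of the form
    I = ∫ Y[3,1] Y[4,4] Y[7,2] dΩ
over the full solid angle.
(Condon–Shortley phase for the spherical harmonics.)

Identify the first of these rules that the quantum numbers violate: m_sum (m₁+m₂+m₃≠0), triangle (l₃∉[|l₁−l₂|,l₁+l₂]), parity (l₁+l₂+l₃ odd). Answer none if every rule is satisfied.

m₁+m₂+m₃ = 1 + 4 + 2 = 7  ✗
triangle: |3−4|=1 ≤ l₃=7 ≤ 3+4=7
parity: l₁+l₂+l₃ = 14 is even

m_sum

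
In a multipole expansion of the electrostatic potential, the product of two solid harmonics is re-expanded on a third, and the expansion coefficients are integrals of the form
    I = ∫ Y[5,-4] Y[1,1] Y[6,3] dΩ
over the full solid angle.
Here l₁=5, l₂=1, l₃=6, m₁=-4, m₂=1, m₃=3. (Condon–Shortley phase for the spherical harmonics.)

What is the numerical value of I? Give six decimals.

-0.070770

m-sum 0 ✓  L=12 even ✓  4≤6≤6 ✓
Π(2lᵢ+1) = 11×3×13 = 429
triangle coeff Δ(5,1,6) = 1/858
Σ_t [0,0]: t=0:+1/14400 = 1/14400
(3j)²=6/143 [(5 1 6; 0 0 0)], sign=+1
Σ_t [0,0]: t=0:+1/725760 = 1/725760
(3j)²=1/286 [(5 1 6; -4 1 3)], sign=-1
⇒ 4πI² = 9/143
I = (-1)√(9/143/(4π)) = -0.07076985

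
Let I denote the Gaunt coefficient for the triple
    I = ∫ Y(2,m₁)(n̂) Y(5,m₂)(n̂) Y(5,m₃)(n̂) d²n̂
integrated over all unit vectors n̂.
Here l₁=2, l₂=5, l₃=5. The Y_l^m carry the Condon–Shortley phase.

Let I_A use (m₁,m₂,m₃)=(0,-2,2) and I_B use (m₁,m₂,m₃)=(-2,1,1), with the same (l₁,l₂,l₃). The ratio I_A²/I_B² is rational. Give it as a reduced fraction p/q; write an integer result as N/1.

6/25

Shared (l₁,l₂,l₃)=(2,5,5): N and (l;000)² cancel in I_A²/I_B².
A: Δ = 2!·2!·8!/13! = 1/38610; Racah Σ t=0..2: t=0:+1/2880 t=1:−1/1440 t=2:+1/20160 = -1/3360; ⇒ 3j(2 5 5; 0 -2 2)² = 6/715, sgn +1
B: Δ = 2!·2!·8!/13! = 1/38610; Racah Σ t=2..2: t=2:+1/2304 = 1/2304; ⇒ 3j(2 5 5; -2 1 1)² = 5/143, sgn +1
I_A²/I_B² = (6/715)/(5/143) = 6/25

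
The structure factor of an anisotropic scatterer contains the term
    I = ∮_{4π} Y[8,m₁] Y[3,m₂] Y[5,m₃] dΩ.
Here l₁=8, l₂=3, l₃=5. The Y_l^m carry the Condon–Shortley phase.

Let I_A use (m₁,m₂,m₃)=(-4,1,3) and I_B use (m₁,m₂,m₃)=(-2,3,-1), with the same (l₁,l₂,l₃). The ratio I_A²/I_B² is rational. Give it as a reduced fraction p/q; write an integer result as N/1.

99/7

l's match ⇒ only the (l;m) 3-j factors differ between A and B.
A: triangle coeff Δ(8,3,5) = 1/136136; Σ_t [4,4]: t=4:+1/3870720 = 1/3870720; (3j)²=135/6188 [(8 3 5; -4 1 3)], sign=+1
B: triangle coeff Δ(8,3,5) = 1/136136; Σ_t [6,6]: t=6:+1/12441600 = 1/12441600; (3j)²=15/9724 [(8 3 5; -2 3 -1)], sign=+1
I_A²/I_B² = (135/6188)/(15/9724) = 99/7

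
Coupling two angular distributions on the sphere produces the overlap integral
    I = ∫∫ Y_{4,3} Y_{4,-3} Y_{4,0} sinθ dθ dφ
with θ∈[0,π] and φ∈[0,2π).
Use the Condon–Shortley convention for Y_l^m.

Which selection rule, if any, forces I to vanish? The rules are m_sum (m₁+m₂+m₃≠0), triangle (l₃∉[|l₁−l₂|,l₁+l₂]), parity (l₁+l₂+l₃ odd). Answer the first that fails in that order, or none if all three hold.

azimuthal sum: 3 − 3 + 0 = 0  ✓
0 ≤ 4 ≤ 8 (triangle on l)  ✓
L = 4 + 4 + 4 = 12 (even)  ✓

none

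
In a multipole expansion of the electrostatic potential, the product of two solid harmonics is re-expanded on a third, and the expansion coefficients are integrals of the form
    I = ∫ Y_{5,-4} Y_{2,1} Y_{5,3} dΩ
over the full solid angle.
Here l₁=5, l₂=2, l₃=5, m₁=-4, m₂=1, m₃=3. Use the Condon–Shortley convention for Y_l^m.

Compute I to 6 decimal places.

0.196098

Checks pass: Σm=0; 12 even; l₃=5∈[3,7].
(2·5+1)(2·2+1)(2·5+1) = 605
Δ: 2! 8! 2! / 13! → 1/38610
sum: t=0:+1/2880 t=1:−1/576 t=2:+1/2880 = -1/960
3j²(5 2 5; 0 0 0) = Δ·Π!·Σ² = 10/429  (sign +1)
sum: t=1:−1/80640 t=2:+1/10080 = 1/11520
3j²(5 2 5; -4 1 3) = Δ·Π!·Σ² = 49/1430  (sign +1)
combine: 4πI² = 605·10/429·49/1430 = 245/507
take √, sign +1: I = 0.19609844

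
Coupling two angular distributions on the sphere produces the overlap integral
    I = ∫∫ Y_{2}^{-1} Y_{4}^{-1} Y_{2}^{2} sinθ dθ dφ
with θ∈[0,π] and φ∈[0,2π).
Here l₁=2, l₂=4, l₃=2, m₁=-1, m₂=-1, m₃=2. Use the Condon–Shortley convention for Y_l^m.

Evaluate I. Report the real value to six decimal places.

m-sum 0 ✓  L=8 even ✓  2≤2≤6 ✓
Π(2lᵢ+1) = 5×9×5 = 225
triangle coeff Δ(2,4,2) = 1/630
Σ_t [2,2]: t=2:+1/16 = 1/16
(3j)²=2/35 [(2 4 2; 0 0 0)], sign=+1
Σ_t [3,3]: t=3:−1/144 = -1/144
(3j)²=1/126 [(2 4 2; -1 -1 2)], sign=-1
⇒ 4πI² = 5/49
I = (-1)√(5/49/(4π)) = -0.09011188

-0.090112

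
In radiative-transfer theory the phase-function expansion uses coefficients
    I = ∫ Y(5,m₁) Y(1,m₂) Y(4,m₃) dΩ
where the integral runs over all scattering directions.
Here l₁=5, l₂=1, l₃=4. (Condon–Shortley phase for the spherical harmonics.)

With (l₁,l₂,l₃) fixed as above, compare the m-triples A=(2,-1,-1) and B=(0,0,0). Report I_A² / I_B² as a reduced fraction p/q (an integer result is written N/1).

Same 5,1,4: normalisation and zero-m 3j drop out of the ratio.
A: Δ: 2! 8! 0! / 11! → 1/495; sum: t=0:+1/1440 = 1/1440; 3j²(5 1 4; 2 -1 -1) = Δ·Π!·Σ² = 7/165  (sign -1)
B: Δ: 2! 8! 0! / 11! → 1/495; sum: t=1:−1/576 = -1/576; 3j²(5 1 4; 0 0 0) = Δ·Π!·Σ² = 5/99  (sign -1)
I_A²/I_B² = (7/165)/(5/99) = 21/25

21/25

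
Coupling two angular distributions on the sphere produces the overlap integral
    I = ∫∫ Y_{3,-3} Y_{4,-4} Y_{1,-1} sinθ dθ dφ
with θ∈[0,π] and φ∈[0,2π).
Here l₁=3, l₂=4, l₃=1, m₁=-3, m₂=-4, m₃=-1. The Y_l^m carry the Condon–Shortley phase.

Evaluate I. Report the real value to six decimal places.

0.000000

-3 − 4 − 1 = -8 ≠ 0: azimuthal integral kills it; I = 0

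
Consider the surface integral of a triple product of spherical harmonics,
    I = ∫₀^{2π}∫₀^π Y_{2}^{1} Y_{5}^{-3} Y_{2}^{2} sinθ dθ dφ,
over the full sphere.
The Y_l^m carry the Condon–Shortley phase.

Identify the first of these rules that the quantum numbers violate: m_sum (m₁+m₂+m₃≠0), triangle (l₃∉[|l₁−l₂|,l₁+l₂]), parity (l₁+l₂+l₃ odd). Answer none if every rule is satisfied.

azimuthal sum: 1 − 3 + 2 = 0  ✓
3 ≤ 2 ≤ 7 (triangle on l)  ✗
L = 2 + 5 + 2 = 9 (odd)

triangle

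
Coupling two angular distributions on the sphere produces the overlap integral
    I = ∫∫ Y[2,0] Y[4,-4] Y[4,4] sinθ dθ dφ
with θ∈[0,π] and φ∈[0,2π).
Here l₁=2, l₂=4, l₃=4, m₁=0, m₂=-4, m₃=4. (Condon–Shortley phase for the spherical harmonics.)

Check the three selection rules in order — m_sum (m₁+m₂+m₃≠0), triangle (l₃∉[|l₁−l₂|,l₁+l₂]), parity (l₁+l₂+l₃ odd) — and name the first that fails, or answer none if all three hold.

none

m₁+m₂+m₃ = 0 − 4 + 4 = 0  ✓
triangle: |2−4|=2 ≤ l₃=4 ≤ 2+4=6  ✓
parity: l₁+l₂+l₃ = 10 is even  ✓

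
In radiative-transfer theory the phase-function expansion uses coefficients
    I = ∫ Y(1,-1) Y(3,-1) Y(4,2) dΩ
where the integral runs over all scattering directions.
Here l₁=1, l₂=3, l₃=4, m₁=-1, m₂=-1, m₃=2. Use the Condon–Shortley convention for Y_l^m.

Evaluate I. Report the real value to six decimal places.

0.238414

m-sum 0 ✓  L=8 even ✓  2≤4≤4 ✓
Π(2lᵢ+1) = 3×7×9 = 189
triangle coeff Δ(1,3,4) = 1/252
Σ_t [0,0]: t=0:+1/36 = 1/36
(3j)²=4/63 [(1 3 4; 0 0 0)], sign=+1
Σ_t [0,0]: t=0:+1/96 = 1/96
(3j)²=5/84 [(1 3 4; -1 -1 2)], sign=+1
⇒ 4πI² = 5/7
I = (+1)√(5/7/(4π)) = 0.23841361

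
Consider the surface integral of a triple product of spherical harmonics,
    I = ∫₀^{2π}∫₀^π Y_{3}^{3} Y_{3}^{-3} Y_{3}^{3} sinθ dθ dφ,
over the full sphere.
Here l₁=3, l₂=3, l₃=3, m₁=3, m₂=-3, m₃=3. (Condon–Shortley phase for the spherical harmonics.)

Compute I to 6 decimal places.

m-sum = 3 − 3 + 3 = 3 ≠ 0 ⇒ I = 0

0.000000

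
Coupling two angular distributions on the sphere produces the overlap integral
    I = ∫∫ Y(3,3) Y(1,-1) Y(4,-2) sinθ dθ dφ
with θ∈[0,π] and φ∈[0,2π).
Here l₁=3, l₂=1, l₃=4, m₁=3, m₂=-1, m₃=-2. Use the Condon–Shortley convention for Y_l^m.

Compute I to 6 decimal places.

Checks pass: Σm=0; 8 even; l₃=4∈[2,4].
(2·3+1)(2·1+1)(2·4+1) = 189
Δ: 0! 6! 2! / 9! → 1/252
sum: t=0:+1/36 = 1/36
3j²(3 1 4; 0 0 0) = Δ·Π!·Σ² = 4/63  (sign +1)
sum: t=0:+1/1440 = 1/1440
3j²(3 1 4; 3 -1 -2) = Δ·Π!·Σ² = 1/252  (sign +1)
combine: 4πI² = 189·4/63·1/252 = 1/21
take √, sign +1: I = 0.06155813

0.061558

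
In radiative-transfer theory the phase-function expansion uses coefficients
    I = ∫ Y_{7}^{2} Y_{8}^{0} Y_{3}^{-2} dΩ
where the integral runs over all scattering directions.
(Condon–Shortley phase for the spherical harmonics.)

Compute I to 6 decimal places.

-0.156733

m-sum 0 ✓  L=18 even ✓  1≤3≤15 ✓
Π(2lᵢ+1) = 15×17×7 = 1785
triangle coeff Δ(7,8,3) = 1/5290740
Σ_t [5,7]: t=5:−1/7257600 t=6:+1/2073600 t=7:−1/7257600 = 1/4838400
(3j)²=252/20995 [(7 8 3; 0 0 0)], sign=-1
Σ_t [4,5]: t=4:+1/23224320 t=5:−1/7257600 = -11/116121600
(3j)²=121/8398 [(7 8 3; 2 0 -2)], sign=+1
⇒ 4πI² = 320166/1037153
I = (-1)√(320166/1037153/(4π)) = -0.15673329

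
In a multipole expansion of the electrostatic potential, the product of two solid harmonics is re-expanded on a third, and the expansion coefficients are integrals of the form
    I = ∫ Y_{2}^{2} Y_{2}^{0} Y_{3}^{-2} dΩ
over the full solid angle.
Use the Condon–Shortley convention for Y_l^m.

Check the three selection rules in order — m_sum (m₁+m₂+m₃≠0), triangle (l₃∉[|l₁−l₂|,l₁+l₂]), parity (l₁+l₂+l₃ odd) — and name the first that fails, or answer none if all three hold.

parity

azimuthal sum: 2 + 0 − 2 = 0  ✓
0 ≤ 3 ≤ 4 (triangle on l)  ✓
L = 2 + 2 + 3 = 7 (odd)  ✗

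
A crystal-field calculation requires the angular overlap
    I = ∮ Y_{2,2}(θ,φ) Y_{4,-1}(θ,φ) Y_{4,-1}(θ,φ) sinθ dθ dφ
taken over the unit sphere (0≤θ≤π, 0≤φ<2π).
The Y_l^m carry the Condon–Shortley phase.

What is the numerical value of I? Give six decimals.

0.200662

Checks pass: Σm=0; 10 even; l₃=4∈[2,6].
(2·2+1)(2·4+1)(2·4+1) = 405
Δ: 2! 2! 6! / 11! → 1/13860
sum: t=0:+1/192 t=1:−1/36 t=2:+1/192 = -5/288
3j²(2 4 4; 0 0 0) = Δ·Π!·Σ² = 20/693  (sign -1)
sum: t=0:+1/144 = 1/144
3j²(2 4 4; 2 -1 -1) = Δ·Π!·Σ² = 10/231  (sign -1)
combine: 4πI² = 405·20/693·10/231 = 3000/5929
take √, sign +1: I = 0.20066192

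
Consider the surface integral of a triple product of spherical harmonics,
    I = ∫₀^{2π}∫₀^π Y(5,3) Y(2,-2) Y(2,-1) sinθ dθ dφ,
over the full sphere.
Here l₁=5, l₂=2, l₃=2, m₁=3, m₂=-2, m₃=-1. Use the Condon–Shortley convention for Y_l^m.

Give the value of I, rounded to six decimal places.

0.000000

triangle: need 3≤l₃≤7, have 2; I=0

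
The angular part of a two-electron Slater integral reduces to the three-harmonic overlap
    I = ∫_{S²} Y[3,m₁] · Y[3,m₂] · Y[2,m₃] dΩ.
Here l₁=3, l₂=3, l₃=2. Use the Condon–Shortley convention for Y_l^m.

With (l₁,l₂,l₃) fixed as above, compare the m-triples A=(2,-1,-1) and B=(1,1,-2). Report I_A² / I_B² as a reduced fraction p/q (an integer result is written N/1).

Same 3,3,2: normalisation and zero-m 3j drop out of the ratio.
A: Δ: 4! 2! 2! / 9! → 1/3780; sum: t=0:+1/48 t=1:−1/12 = -1/16; 3j²(3 3 2; 2 -1 -1) = Δ·Π!·Σ² = 1/28  (sign +1)
B: Δ: 4! 2! 2! / 9! → 1/3780; sum: t=2:+1/16 = 1/16; 3j²(3 3 2; 1 1 -2) = Δ·Π!·Σ² = 2/35  (sign +1)
I_A²/I_B² = (1/28)/(2/35) = 5/8

5/8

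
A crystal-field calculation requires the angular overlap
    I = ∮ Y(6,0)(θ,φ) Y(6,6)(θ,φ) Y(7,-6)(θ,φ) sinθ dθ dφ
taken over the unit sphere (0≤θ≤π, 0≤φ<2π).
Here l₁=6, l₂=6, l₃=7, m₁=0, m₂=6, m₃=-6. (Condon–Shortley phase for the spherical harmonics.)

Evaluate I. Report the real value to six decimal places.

0.000000

L=19 odd ⇒ parity kills the (l;000) factor ⇒ I = 0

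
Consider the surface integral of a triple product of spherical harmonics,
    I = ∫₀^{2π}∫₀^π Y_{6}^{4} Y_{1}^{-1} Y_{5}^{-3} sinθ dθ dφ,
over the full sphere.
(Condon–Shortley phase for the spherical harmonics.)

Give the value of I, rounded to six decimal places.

0.274090

m-sum 0 ✓  L=12 even ✓  5≤5≤7 ✓
Π(2lᵢ+1) = 13×3×11 = 429
triangle coeff Δ(6,1,5) = 1/858
Σ_t [1,1]: t=1:−1/14400 = -1/14400
(3j)²=6/143 [(6 1 5; 0 0 0)], sign=+1
Σ_t [0,0]: t=0:+1/161280 = 1/161280
(3j)²=15/286 [(6 1 5; 4 -1 -3)], sign=+1
⇒ 4πI² = 135/143
I = (+1)√(135/143/(4π)) = 0.27409047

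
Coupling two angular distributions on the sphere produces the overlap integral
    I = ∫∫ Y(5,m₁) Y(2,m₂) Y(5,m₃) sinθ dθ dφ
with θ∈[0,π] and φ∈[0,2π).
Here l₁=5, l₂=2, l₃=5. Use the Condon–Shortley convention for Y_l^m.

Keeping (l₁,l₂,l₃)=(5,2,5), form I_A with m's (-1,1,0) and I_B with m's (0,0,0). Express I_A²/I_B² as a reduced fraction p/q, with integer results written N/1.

Same 5,2,5: normalisation and zero-m 3j drop out of the ratio.
A: Δ: 2! 8! 2! / 13! → 1/38610; sum: t=1:−1/1440 t=2:+1/1152 = 1/5760; 3j²(5 2 5; -1 1 0) = Δ·Π!·Σ² = 1/858  (sign -1)
B: Δ: 2! 8! 2! / 13! → 1/38610; sum: t=0:+1/2880 t=1:−1/576 t=2:+1/2880 = -1/960; 3j²(5 2 5; 0 0 0) = Δ·Π!·Σ² = 10/429  (sign +1)
I_A²/I_B² = (1/858)/(10/429) = 1/20

1/20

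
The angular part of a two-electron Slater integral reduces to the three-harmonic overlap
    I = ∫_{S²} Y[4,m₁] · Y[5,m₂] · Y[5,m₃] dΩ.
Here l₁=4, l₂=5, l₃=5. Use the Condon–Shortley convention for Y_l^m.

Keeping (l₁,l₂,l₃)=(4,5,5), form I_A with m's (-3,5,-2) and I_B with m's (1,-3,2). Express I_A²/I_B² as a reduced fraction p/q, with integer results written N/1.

Shared (l₁,l₂,l₃)=(4,5,5): N and (l;000)² cancel in I_A²/I_B².
A: Δ = 4!·4!·6!/15! = 1/3153150; Racah Σ t=4..4: t=4:+1/103680 = 1/103680; ⇒ 3j(4 5 5; -3 5 -2)² = 7/429, sgn -1
B: Δ = 4!·4!·6!/15! = 1/3153150; Racah Σ t=0..2: t=0:+1/6912 t=1:−1/2880 t=2:+1/17280 = -1/6912; ⇒ 3j(4 5 5; 1 -3 2)² = 5/429, sgn +1
I_A²/I_B² = (7/429)/(5/429) = 7/5

7/5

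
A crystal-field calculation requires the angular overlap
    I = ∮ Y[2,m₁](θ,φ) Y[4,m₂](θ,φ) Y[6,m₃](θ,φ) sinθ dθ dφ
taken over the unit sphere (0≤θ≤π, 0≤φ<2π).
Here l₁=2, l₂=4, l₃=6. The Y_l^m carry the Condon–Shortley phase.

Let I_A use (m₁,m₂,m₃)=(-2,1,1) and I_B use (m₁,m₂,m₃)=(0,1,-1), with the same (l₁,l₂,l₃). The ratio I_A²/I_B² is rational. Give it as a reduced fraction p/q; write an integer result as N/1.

l's match ⇒ only the (l;m) 3-j factors differ between A and B.
A: triangle coeff Δ(2,4,6) = 1/6435; Σ_t [0,0]: t=0:+1/17280 = 1/17280; (3j)²=7/1287 [(2 4 6; -2 1 1)], sign=-1
B: triangle coeff Δ(2,4,6) = 1/6435; Σ_t [0,0]: t=0:+1/2880 = 1/2880; (3j)²=14/429 [(2 4 6; 0 1 -1)], sign=-1
I_A²/I_B² = (7/1287)/(14/429) = 1/6

1/6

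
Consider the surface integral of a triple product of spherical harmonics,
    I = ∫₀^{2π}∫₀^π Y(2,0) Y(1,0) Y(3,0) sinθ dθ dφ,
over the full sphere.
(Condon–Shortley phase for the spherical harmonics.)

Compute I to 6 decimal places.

Rules hold: Σm=0, L=6 even, 1≤3≤3.
N = 5·3·7 = 105
Δ = 0!·4!·2!/7! = 1/105
Racah Σ t=0..0: t=0:+1/4 = 1/4
⇒ 3j(2 1 3; 0 0 0)² = 3/35, sgn -1
(m-triple is (0,0,0) — same symbol as above.)
4πI² = N·(3j₀)²·(3jₘ)² = 27/35
I = +1·√(0.771429/4π) = 0.24776670

0.247767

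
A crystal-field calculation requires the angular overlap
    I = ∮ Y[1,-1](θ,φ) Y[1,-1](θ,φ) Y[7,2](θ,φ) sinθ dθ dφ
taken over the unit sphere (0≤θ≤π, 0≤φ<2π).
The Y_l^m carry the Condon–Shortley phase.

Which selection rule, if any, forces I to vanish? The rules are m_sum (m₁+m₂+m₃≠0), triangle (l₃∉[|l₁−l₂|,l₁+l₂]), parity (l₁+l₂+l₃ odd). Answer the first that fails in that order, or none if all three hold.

azimuthal sum: -1 − 1 + 2 = 0  ✓
0 ≤ 7 ≤ 2 (triangle on l)  ✗
L = 1 + 1 + 7 = 9 (odd)

triangle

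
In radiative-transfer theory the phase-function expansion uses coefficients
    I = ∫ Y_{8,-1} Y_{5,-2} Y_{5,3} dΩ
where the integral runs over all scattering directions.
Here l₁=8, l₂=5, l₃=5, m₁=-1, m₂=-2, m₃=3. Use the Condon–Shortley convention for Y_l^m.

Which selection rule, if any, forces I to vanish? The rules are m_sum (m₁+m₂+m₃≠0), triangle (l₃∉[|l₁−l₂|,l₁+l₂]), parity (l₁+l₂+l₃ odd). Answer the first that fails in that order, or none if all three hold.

none

azimuthal sum: -1 − 2 + 3 = 0  ✓
3 ≤ 5 ≤ 13 (triangle on l)  ✓
L = 8 + 5 + 5 = 18 (even)  ✓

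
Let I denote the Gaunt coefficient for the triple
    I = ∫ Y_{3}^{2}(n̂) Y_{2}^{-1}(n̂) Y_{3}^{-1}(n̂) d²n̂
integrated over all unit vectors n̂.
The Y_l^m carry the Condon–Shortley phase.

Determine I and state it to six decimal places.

0.162868

m-sum 0 ✓  L=8 even ✓  1≤3≤5 ✓
Π(2lᵢ+1) = 7×5×7 = 245
triangle coeff Δ(3,2,3) = 1/3780
Σ_t [0,2]: t=0:+1/24 t=1:−1/4 t=2:+1/24 = -1/6
(3j)²=4/105 [(3 2 3; 0 0 0)], sign=+1
Σ_t [0,1]: t=0:+1/12 t=1:−1/48 = 1/16
(3j)²=1/28 [(3 2 3; 2 -1 -1)], sign=+1
⇒ 4πI² = 1/3
I = (+1)√(1/3/(4π)) = 0.16286750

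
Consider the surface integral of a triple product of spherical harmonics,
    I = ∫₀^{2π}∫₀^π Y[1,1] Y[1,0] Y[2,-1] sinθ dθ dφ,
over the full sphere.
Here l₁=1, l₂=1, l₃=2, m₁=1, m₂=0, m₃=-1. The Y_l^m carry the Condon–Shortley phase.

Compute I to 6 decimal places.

-0.218510

Checks pass: Σm=0; 4 even; l₃=2∈[0,2].
(2·1+1)(2·1+1)(2·2+1) = 45
Δ: 0! 2! 2! / 5! → 1/30
sum: t=0:+1/1 = 1/1
3j²(1 1 2; 0 0 0) = Δ·Π!·Σ² = 2/15  (sign +1)
sum: t=0:+1/2 = 1/2
3j²(1 1 2; 1 0 -1) = Δ·Π!·Σ² = 1/10  (sign -1)
combine: 4πI² = 45·2/15·1/10 = 3/5
take √, sign -1: I = -0.21850969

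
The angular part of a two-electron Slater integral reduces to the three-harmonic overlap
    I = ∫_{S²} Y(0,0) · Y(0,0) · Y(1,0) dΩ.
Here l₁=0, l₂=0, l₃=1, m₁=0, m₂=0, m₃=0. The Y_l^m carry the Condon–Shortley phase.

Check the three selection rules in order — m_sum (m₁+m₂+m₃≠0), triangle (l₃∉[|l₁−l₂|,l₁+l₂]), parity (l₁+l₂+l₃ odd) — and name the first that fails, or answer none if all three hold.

m₁+m₂+m₃ = 0 + 0 + 0 = 0  ✓
triangle: |0−0|=0 ≤ l₃=1 ≤ 0+0=0  ✗
parity: l₁+l₂+l₃ = 1 is odd

triangle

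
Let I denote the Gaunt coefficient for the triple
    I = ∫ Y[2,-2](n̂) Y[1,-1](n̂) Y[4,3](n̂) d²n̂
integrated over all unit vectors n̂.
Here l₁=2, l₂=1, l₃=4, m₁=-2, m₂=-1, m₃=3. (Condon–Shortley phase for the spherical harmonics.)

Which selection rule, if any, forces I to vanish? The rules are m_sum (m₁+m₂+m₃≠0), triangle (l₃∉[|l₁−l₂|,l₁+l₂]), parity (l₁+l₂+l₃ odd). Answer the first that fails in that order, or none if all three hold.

triangle

Σmᵢ = 0  ✓
l₃∈[|l₁−l₂|,l₁+l₂]=[1,3], have l₃=4  ✗
Σlᵢ = 7 ⇒ odd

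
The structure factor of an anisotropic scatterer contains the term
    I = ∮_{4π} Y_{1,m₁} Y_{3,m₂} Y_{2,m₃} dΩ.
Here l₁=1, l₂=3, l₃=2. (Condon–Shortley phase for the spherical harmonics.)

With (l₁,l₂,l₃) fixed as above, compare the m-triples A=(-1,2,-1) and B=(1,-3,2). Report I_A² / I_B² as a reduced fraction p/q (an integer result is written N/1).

l's match ⇒ only the (l;m) 3-j factors differ between A and B.
A: triangle coeff Δ(1,3,2) = 1/105; Σ_t [2,2]: t=2:+1/12 = 1/12; (3j)²=2/21 [(1 3 2; -1 2 -1)], sign=-1
B: triangle coeff Δ(1,3,2) = 1/105; Σ_t [0,0]: t=0:+1/48 = 1/48; (3j)²=1/7 [(1 3 2; 1 -3 2)], sign=+1
I_A²/I_B² = (2/21)/(1/7) = 2/3

2/3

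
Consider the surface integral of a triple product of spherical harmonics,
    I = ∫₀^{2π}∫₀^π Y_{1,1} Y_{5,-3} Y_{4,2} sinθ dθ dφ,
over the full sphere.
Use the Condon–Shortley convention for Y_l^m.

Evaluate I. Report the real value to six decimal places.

Rules hold: Σm=0, L=10 even, 4≤4≤6.
N = 3·11·9 = 297
Δ = 2!·0!·8!/11! = 1/495
Racah Σ t=1..1: t=1:−1/576 = -1/576
⇒ 3j(1 5 4; 0 0 0)² = 5/99, sgn -1
Racah Σ t=0..0: t=0:+1/2880 = 1/2880
⇒ 3j(1 5 4; 1 -3 2)² = 28/495, sgn +1
4πI² = N·(3j₀)²·(3jₘ)² = 28/33
I = -1·√(0.848485/4π) = -0.25984664

-0.259847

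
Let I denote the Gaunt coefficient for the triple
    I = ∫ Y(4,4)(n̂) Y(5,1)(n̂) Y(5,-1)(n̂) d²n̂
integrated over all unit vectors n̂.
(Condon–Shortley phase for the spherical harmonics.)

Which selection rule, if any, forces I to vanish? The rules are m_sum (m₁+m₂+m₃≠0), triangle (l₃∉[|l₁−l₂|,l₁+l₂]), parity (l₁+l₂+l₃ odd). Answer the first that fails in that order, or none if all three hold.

azimuthal sum: 4 + 1 − 1 = 4  ✗
1 ≤ 5 ≤ 9 (triangle on l)
L = 4 + 5 + 5 = 14 (even)

m_sum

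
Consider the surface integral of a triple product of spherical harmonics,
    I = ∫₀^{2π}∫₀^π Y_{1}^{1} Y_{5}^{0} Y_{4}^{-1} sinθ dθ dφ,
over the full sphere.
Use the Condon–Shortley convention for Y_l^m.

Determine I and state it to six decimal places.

Checks pass: Σm=0; 10 even; l₃=4∈[4,6].
(2·1+1)(2·5+1)(2·4+1) = 297
Δ: 2! 0! 8! / 11! → 1/495
sum: t=1:−1/576 = -1/576
3j²(1 5 4; 0 0 0) = Δ·Π!·Σ² = 5/99  (sign -1)
sum: t=0:+1/1440 = 1/1440
3j²(1 5 4; 1 0 -1) = Δ·Π!·Σ² = 2/99  (sign -1)
combine: 4πI² = 297·5/99·2/99 = 10/33
take √, sign +1: I = 0.15528807

0.155288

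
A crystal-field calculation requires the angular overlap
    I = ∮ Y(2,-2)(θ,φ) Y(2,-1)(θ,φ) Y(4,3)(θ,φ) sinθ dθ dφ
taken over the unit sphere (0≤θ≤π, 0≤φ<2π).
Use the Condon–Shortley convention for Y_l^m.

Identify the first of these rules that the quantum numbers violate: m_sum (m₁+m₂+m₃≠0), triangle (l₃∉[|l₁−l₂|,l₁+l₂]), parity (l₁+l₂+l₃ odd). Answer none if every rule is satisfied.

none

m₁+m₂+m₃ = -2 − 1 + 3 = 0  ✓
triangle: |2−2|=0 ≤ l₃=4 ≤ 2+2=4  ✓
parity: l₁+l₂+l₃ = 8 is even  ✓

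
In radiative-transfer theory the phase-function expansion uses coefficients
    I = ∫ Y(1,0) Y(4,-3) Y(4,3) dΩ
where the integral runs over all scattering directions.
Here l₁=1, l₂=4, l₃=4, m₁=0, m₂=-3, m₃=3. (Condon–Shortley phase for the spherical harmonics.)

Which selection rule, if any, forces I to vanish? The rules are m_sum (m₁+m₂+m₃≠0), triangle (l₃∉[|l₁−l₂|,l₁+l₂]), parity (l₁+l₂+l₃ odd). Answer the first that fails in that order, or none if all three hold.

azimuthal sum: 0 − 3 + 3 = 0  ✓
3 ≤ 4 ≤ 5 (triangle on l)  ✓
L = 1 + 4 + 4 = 9 (odd)  ✗

parity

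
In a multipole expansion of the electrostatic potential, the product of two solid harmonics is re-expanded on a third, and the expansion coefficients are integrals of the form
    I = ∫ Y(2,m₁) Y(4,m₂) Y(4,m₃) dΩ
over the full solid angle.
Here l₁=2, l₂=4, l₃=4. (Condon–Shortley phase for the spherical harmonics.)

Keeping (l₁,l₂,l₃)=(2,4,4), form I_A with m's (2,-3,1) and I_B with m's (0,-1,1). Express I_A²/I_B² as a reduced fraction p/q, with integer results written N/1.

l's match ⇒ only the (l;m) 3-j factors differ between A and B.
A: triangle coeff Δ(2,4,4) = 1/13860; Σ_t [0,0]: t=0:+1/480 = 1/480; (3j)²=3/110 [(2 4 4; 2 -3 1)], sign=-1
B: triangle coeff Δ(2,4,4) = 1/13860; Σ_t [0,2]: t=0:+1/144 t=1:−1/48 t=2:+1/480 = -17/1440; (3j)²=289/13860 [(2 4 4; 0 -1 1)], sign=+1
I_A²/I_B² = (3/110)/(289/13860) = 378/289

378/289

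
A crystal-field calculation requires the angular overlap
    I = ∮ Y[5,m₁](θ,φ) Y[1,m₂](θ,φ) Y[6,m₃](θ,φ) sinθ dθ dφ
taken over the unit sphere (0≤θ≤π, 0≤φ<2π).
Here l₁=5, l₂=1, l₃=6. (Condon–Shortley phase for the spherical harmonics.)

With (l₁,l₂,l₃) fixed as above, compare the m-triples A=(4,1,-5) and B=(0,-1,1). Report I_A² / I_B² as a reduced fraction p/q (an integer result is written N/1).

Same 5,1,6: normalisation and zero-m 3j drop out of the ratio.
A: Δ: 0! 10! 2! / 13! → 1/858; sum: t=0:+1/725760 = 1/725760; 3j²(5 1 6; 4 1 -5) = Δ·Π!·Σ² = 5/78  (sign -1)
B: Δ: 0! 10! 2! / 13! → 1/858; sum: t=0:+1/28800 = 1/28800; 3j²(5 1 6; 0 -1 1) = Δ·Π!·Σ² = 7/286  (sign -1)
I_A²/I_B² = (5/78)/(7/286) = 55/21

55/21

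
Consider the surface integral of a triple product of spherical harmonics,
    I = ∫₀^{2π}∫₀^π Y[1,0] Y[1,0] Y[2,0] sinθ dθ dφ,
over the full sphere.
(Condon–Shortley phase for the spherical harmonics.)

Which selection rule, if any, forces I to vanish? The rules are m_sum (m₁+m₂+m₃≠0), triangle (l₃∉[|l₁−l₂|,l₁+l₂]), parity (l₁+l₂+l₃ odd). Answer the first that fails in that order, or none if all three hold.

m₁+m₂+m₃ = 0 + 0 + 0 = 0  ✓
triangle: |1−1|=0 ≤ l₃=2 ≤ 1+1=2  ✓
parity: l₁+l₂+l₃ = 4 is even  ✓

none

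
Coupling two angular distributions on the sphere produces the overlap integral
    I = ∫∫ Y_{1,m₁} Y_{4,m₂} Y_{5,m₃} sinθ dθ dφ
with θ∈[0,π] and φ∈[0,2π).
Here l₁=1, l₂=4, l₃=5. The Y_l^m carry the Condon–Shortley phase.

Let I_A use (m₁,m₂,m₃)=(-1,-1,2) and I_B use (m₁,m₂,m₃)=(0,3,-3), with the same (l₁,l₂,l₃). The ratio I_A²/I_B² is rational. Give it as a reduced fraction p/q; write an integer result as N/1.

l's match ⇒ only the (l;m) 3-j factors differ between A and B.
A: triangle coeff Δ(1,4,5) = 1/495; Σ_t [0,0]: t=0:+1/1440 = 1/1440; (3j)²=7/165 [(1 4 5; -1 -1 2)], sign=-1
B: triangle coeff Δ(1,4,5) = 1/495; Σ_t [0,0]: t=0:+1/5040 = 1/5040; (3j)²=16/495 [(1 4 5; 0 3 -3)], sign=+1
I_A²/I_B² = (7/165)/(16/495) = 21/16

21/16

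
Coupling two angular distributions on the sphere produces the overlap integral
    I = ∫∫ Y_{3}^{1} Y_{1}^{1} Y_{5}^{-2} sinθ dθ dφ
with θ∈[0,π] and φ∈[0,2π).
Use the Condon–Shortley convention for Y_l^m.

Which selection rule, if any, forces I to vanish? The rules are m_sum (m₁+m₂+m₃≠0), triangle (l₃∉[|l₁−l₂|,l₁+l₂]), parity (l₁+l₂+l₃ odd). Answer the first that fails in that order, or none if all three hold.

azimuthal sum: 1 + 1 − 2 = 0  ✓
2 ≤ 5 ≤ 4 (triangle on l)  ✗
L = 3 + 1 + 5 = 9 (odd)

triangle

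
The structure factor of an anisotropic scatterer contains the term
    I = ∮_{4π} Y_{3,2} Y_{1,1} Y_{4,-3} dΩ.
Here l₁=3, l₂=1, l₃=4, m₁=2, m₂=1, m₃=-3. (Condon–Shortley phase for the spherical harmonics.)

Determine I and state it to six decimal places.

m-sum 0 ✓  L=8 even ✓  2≤4≤4 ✓
Π(2lᵢ+1) = 7×3×9 = 189
triangle coeff Δ(3,1,4) = 1/252
Σ_t [0,0]: t=0:+1/36 = 1/36
(3j)²=4/63 [(3 1 4; 0 0 0)], sign=+1
Σ_t [0,0]: t=0:+1/240 = 1/240
(3j)²=1/12 [(3 1 4; 2 1 -3)], sign=-1
⇒ 4πI² = 1/1
I = (-1)√(1/1/(4π)) = -0.28209479

-0.282095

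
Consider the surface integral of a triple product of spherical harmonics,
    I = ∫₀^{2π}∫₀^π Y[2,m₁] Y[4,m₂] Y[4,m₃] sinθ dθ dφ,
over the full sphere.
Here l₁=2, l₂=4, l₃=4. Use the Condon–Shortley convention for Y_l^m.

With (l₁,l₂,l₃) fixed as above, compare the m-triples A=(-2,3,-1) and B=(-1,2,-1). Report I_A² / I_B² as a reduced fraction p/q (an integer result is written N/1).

l's match ⇒ only the (l;m) 3-j factors differ between A and B.
A: triangle coeff Δ(2,4,4) = 1/13860; Σ_t [2,2]: t=2:+1/480 = 1/480; (3j)²=3/110 [(2 4 4; -2 3 -1)], sign=-1
B: triangle coeff Δ(2,4,4) = 1/13860; Σ_t [1,2]: t=1:−1/240 t=2:+1/96 = 1/160; (3j)²=27/1540 [(2 4 4; -1 2 -1)], sign=-1
I_A²/I_B² = (3/110)/(27/1540) = 14/9

14/9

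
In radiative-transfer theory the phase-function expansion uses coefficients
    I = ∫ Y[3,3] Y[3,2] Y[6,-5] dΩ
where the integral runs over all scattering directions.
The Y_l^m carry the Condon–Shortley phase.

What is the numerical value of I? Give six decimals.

-0.254801

m-sum 0 ✓  L=12 even ✓  0≤6≤6 ✓
Π(2lᵢ+1) = 7×7×13 = 637
triangle coeff Δ(3,3,6) = 1/12012
Σ_t [0,0]: t=0:+1/1296 = 1/1296
(3j)²=100/3003 [(3 3 6; 0 0 0)], sign=+1
Σ_t [0,0]: t=0:+1/86400 = 1/86400
(3j)²=1/26 [(3 3 6; 3 2 -5)], sign=-1
⇒ 4πI² = 350/429
I = (-1)√(350/429/(4π)) = -0.25480060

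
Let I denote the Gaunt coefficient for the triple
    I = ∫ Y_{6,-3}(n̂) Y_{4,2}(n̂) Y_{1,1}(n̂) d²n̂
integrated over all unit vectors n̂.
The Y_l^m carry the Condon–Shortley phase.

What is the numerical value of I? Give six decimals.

triangle: need 2≤l₃≤10, have 1; I=0

0.000000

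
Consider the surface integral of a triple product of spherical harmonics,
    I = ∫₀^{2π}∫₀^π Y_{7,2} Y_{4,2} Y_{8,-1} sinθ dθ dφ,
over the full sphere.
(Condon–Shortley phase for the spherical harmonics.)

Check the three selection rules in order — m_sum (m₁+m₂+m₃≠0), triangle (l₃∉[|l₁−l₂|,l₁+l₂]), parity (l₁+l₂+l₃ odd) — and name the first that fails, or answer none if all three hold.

m₁+m₂+m₃ = 2 + 2 − 1 = 3  ✗
triangle: |7−4|=3 ≤ l₃=8 ≤ 7+4=11
parity: l₁+l₂+l₃ = 19 is odd

m_sum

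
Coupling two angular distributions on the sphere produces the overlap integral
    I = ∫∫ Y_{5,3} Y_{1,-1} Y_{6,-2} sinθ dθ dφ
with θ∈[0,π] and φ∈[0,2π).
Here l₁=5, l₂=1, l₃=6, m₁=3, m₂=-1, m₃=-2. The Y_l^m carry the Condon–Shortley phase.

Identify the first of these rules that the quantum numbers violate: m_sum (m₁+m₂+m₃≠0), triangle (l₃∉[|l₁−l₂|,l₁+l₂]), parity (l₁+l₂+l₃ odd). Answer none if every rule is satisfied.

none

m₁+m₂+m₃ = 3 − 1 − 2 = 0  ✓
triangle: |5−1|=4 ≤ l₃=6 ≤ 5+1=6  ✓
parity: l₁+l₂+l₃ = 12 is even  ✓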